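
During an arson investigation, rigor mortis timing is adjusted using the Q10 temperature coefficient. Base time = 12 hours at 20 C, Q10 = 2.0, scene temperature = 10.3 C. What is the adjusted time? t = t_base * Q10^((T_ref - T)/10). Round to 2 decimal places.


Rigor mortis time adjustment:
Exponent = (T_ref - T_actual) / 10 = (20 - 10.3) / 10 = 0.97
Q10 factor = 2.0^0.97 = 1.95884
t_adjusted = 12 * 1.95884 = 23.51 hours

23.51


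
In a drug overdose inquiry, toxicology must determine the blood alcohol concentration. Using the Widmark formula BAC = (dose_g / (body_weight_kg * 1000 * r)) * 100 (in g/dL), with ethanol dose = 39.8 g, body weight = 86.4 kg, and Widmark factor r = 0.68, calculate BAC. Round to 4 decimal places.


Applying the Widmark formula:
BAC = (dose_g / (body_wt * 1000 * r)) * 100
Denominator = 86.4 * 1000 * 0.68 = 58752
BAC = (39.8 / 58752) * 100
BAC = 0.0677 g/dL

0.0677


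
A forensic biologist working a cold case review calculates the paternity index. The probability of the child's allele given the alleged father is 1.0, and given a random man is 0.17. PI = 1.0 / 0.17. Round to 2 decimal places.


Paternity Index calculation:
PI = P(allele|father) / P(allele|random)
PI = 1.0 / 0.17
PI = 5.88

5.88


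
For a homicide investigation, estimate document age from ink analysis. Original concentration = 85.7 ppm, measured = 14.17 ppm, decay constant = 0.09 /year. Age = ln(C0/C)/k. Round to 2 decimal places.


Document age estimation:
C0/C = 85.7 / 14.17 = 6.047989
ln(C0/C) = 1.799726
t = 1.799726 / 0.09 = 20.00 years

20.00


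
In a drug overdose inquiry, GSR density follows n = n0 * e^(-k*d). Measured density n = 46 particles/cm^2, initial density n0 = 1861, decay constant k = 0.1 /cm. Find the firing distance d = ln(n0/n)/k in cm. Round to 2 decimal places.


GSR distance calculation:
n0/n = 1861 / 46 = 40.456522
ln(n0/n) = 3.700228
d = 3.700228 / 0.1 = 37.00 cm

37.00


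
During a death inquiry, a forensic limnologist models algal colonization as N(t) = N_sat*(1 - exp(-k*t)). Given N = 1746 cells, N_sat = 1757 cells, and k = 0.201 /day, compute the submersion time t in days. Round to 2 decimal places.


PMSI from diatom colonization curve:
N / N_sat = 1746 / 1757 = 0.993739
1 - N/N_sat = 0.006261
ln(1 - N/N_sat) = -5.073415
t = -ln(1 - N/N_sat) / k = -(-5.073415) / 0.201 = 25.24 days

25.24


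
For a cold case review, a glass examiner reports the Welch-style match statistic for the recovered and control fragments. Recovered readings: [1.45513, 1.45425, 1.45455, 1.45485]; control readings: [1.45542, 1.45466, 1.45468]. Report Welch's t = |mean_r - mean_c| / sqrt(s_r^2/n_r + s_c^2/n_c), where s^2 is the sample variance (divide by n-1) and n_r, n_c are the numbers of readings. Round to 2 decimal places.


Welch's t-criterion for glass RI comparison:
Recovered mean = sum / n_r = 5.81878 / 4 = 1.454695
Control mean = sum / n_c = 4.36476 / 3 = 1.45492
Recovered sample variance s_r^2 = 1.441e-07
Control sample variance s_c^2 = 1.876e-07
Welch SE (unpooled) = sqrt(s_r^2/n_r + s_c^2/n_c) = sqrt(3.6025e-08 + 6.25333e-08) = sqrt(9.85583e-08) = 0.00031394
|mean_r - mean_c| = 0.000225
t = 0.000225 / 0.00031394 = 0.72

0.72


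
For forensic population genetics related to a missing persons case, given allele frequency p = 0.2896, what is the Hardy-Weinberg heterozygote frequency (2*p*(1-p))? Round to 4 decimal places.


Hardy-Weinberg heterozygote frequency:
q = 1 - p = 1 - 0.2896 = 0.7104
2pq = 2 * 0.2896 * 0.7104 = 0.4115

0.4115


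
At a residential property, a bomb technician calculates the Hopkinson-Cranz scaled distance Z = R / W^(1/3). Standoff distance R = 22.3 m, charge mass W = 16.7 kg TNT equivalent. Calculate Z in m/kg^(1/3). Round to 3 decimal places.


Scaled distance calculation:
W^(1/3) = 16.7^(1/3) = 2.556067
Z = R / W^(1/3) = 22.3 / 2.556067
Z = 8.724 m/kg^(1/3)

8.724


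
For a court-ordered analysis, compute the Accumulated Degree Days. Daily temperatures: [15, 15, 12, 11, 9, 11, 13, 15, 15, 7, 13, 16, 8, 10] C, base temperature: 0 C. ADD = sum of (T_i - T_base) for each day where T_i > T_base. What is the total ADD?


Computing ADD day by day:
Day 1: max(0, 15 - 0) = 15
Day 2: max(0, 15 - 0) = 15
Day 3: max(0, 12 - 0) = 12
Day 4: max(0, 11 - 0) = 11
Day 5: max(0, 9 - 0) = 9
Day 6: max(0, 11 - 0) = 11
Day 7: max(0, 13 - 0) = 13
Day 8: max(0, 15 - 0) = 15
Day 9: max(0, 15 - 0) = 15
Day 10: max(0, 7 - 0) = 7
Day 11: max(0, 13 - 0) = 13
Day 12: max(0, 16 - 0) = 16
Day 13: max(0, 8 - 0) = 8
Day 14: max(0, 10 - 0) = 10
Total ADD = 170

170


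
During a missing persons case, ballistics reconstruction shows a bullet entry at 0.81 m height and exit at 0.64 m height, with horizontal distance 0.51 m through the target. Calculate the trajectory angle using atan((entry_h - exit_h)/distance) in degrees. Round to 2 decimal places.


Bullet trajectory angle:
Height difference = 0.81 - 0.64 = 0.17 m
angle = atan(0.17 / 0.51)
angle = atan(0.333333)
angle = 18.43 degrees

18.43


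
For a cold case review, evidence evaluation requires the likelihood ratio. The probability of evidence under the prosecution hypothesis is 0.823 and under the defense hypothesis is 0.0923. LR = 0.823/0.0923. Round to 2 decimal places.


Likelihood ratio calculation:
LR = P(E|Hp) / P(E|Hd)
LR = 0.823 / 0.0923
LR = 8.92

8.92


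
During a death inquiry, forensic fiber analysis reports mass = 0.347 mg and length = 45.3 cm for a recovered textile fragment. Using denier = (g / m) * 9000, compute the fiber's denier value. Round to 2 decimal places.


Denier calculation:
Mass in grams = 0.347 mg / 1000 = 0.000347 g
Length in meters = 45.3 cm / 100 = 0.453 m
Linear density = mass / length = 0.000347 / 0.453 = 0.000766 g/m
Denier = (g/m) * 9000 = 0.000766 * 9000 = 6.89

6.89


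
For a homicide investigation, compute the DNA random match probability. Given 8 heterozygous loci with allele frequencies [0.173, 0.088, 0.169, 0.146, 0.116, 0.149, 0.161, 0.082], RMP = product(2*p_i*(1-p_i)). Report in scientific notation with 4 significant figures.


Computing RMP for 8 loci:
Locus 1: 2 * 0.173 * 0.827 = 0.286142
Locus 2: 2 * 0.088 * 0.912 = 0.160512
Locus 3: 2 * 0.169 * 0.831 = 0.280878
Locus 4: 2 * 0.146 * 0.854 = 0.249368
Locus 5: 2 * 0.116 * 0.884 = 0.205088
Locus 6: 2 * 0.149 * 0.851 = 0.253598
Locus 7: 2 * 0.161 * 0.839 = 0.270158
Locus 8: 2 * 0.082 * 0.918 = 0.150552
RMP = 6.805e-06

6.805e-06


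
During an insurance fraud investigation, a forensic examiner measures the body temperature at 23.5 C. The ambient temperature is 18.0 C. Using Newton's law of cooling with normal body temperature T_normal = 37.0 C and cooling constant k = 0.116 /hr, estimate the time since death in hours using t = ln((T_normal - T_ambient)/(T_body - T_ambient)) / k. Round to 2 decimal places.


Using Newton's law of cooling:
t = ln((T_normal - T_ambient) / (T_body - T_ambient)) / k
T_normal - T_ambient = 19.0
T_body - T_ambient = 5.5
Ratio = 3.454545
ln(ratio) = 1.239691
t = 1.239691 / 0.116 = 10.69 hours

10.69


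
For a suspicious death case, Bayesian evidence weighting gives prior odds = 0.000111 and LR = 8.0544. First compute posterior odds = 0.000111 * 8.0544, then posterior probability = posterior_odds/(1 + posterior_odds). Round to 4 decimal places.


Bayesian evidence evaluation:
Posterior odds = prior_odds * LR = 0.000111 * 8.0544 = 0.0008940384
Posterior probability = posterior_odds / (1 + posterior_odds)
= 0.0008940384 / (1 + 0.0008940384)
= 0.0008940384 / 1.0008940384
= 0.0009

0.0009


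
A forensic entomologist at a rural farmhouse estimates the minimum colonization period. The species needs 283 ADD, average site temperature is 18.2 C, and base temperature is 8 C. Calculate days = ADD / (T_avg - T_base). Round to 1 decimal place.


Insect development time:
Effective temperature = avg_temp - T_base = 18.2 - 8 = 10.2 C
Days = ADD / effective_temp = 283 / 10.2 = 27.7 days

27.7


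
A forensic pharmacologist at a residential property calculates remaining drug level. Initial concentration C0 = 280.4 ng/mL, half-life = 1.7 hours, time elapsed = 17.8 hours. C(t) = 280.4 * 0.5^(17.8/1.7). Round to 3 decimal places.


Drug concentration decay:
Number of half-lives = t / t_half = 17.8 / 1.7 = 10.470588
Decay factor = 0.5^10.470588 = 0.00070476
C(t) = 280.4 * 0.00070476 = 0.198 ng/mL

0.198


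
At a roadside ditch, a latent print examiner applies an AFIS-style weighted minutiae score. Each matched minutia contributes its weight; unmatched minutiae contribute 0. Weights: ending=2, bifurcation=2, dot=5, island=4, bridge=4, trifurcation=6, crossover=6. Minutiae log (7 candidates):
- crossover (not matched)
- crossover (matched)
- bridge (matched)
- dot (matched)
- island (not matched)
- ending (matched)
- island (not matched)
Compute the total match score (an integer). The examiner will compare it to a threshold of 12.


Weighted minutiae match score:
  crossover: not matched, +0
  crossover: matched, +6 (running total 6)
  bridge: matched, +4 (running total 10)
  dot: matched, +5 (running total 15)
  island: not matched, +0
  ending: matched, +2 (running total 17)
  island: not matched, +0
Total score = 17
Threshold = 12; verdict = identification

17


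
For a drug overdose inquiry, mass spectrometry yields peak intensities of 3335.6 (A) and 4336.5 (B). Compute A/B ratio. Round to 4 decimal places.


Spectral peak ratio:
Peak A = 3335.6 counts
Peak B = 4336.5 counts
Ratio = 3335.6 / 4336.5 = 0.7692

0.7692


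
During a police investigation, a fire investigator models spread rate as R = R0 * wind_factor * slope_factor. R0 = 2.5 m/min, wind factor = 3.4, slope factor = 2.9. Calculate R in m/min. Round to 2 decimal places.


Fire spread rate calculation:
R = R0 * wind_factor * slope_factor
= 2.5 * 3.4 * 2.9
= 8.5 * 2.9
= 24.65 m/min

24.65


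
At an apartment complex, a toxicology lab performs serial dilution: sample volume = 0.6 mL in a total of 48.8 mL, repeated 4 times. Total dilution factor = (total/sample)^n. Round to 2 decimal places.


Dilution factor calculation:
Single dilution = V_total / V_sample = 48.8 / 0.6 ≈ 81.333333
Number of dilutions = 4
Total DF = (48.8 / 0.6)^4 (full precision, rounded at the end) = 43759695.01

43759695.01


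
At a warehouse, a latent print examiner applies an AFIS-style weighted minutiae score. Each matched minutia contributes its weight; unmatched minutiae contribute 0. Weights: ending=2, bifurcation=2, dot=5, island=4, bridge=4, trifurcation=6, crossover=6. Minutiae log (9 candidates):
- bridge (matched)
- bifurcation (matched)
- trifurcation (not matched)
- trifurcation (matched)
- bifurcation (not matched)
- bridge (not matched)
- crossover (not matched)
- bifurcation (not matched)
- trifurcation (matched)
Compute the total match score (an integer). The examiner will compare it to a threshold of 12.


Weighted minutiae match score:
  bridge: matched, +4 (running total 4)
  bifurcation: matched, +2 (running total 6)
  trifurcation: not matched, +0
  trifurcation: matched, +6 (running total 12)
  bifurcation: not matched, +0
  bridge: not matched, +0
  crossover: not matched, +0
  bifurcation: not matched, +0
  trifurcation: matched, +6 (running total 18)
Total score = 18
Threshold = 12; verdict = identification

18


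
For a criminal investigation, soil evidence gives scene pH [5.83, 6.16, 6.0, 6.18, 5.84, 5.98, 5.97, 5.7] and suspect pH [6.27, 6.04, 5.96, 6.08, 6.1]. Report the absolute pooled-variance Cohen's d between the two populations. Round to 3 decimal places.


Pooled-variance Cohen's d for soil pH comparison:
Scene mean = 47.66 / 8 = 5.9575
Suspect mean = 30.45 / 5 = 6.09
Scene sample variance s_s^2 = 0.02705
Suspect sample variance s_c^2 = 0.013
Pooled variance = ((n_s-1)*s_s^2 + (n_c-1)*s_c^2) / (n_s + n_c - 2) = 0.021941
Pooled SD = sqrt(0.021941) = 0.148125
Mean difference = -0.1325
|d| = |-0.1325| / 0.148125 = 0.895

0.895


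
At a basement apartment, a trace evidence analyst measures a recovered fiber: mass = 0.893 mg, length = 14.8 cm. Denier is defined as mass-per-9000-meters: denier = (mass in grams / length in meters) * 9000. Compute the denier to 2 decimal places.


Denier calculation:
Mass in grams = 0.893 mg / 1000 = 0.000893 g
Length in meters = 14.8 cm / 100 = 0.148 m
Linear density = mass / length = 0.000893 / 0.148 = 0.00603378 g/m
Denier = (g/m) * 9000 = 0.00603378 * 9000 = 54.30

54.30


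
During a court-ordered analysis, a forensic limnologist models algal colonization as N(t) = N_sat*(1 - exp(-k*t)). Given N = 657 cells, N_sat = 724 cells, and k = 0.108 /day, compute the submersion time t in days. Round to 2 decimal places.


PMSI from diatom colonization curve:
N / N_sat = 657 / 724 = 0.907459
1 - N/N_sat = 0.092541
ln(1 - N/N_sat) = -2.380103
t = -ln(1 - N/N_sat) / k = -(-2.380103) / 0.108 = 22.04 days

22.04


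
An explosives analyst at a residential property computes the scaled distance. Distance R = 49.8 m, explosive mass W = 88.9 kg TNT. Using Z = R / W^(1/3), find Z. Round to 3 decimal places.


Scaled distance calculation:
W^(1/3) = 88.9^(1/3) = 4.463072
Z = R / W^(1/3) = 49.8 / 4.463072
Z = 11.158 m/kg^(1/3)

11.158


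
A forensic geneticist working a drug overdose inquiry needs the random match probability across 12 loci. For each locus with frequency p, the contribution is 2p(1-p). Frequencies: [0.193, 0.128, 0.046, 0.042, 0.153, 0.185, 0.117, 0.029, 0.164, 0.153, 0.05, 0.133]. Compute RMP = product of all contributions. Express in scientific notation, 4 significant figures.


Computing RMP for 12 loci:
Locus 1: 2 * 0.193 * 0.807 = 0.311502
Locus 2: 2 * 0.128 * 0.872 = 0.223232
Locus 3: 2 * 0.046 * 0.954 = 0.087768
Locus 4: 2 * 0.042 * 0.958 = 0.080472
Locus 5: 2 * 0.153 * 0.847 = 0.259182
Locus 6: 2 * 0.185 * 0.815 = 0.30155
Locus 7: 2 * 0.117 * 0.883 = 0.206622
Locus 8: 2 * 0.029 * 0.971 = 0.056318
Locus 9: 2 * 0.164 * 0.836 = 0.274208
Locus 10: 2 * 0.153 * 0.847 = 0.259182
Locus 11: 2 * 0.05 * 0.95 = 0.095
Locus 12: 2 * 0.133 * 0.867 = 0.230622
RMP = 6.955e-10

6.955e-10


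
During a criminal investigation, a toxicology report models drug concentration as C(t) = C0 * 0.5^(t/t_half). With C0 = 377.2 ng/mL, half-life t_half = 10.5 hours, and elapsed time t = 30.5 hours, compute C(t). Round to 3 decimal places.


Drug concentration decay:
Number of half-lives = t / t_half = 30.5 / 10.5 = 2.904762
Decay factor = 0.5^2.904762 = 0.1335302
C(t) = 377.2 * 0.1335302 = 50.368 ng/mL

50.368


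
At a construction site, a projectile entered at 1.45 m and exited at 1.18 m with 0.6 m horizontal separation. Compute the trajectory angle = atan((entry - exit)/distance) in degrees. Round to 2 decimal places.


Bullet trajectory angle:
Height difference = 1.45 - 1.18 = 0.27 m
angle = atan(0.27 / 0.6)
angle = atan(0.45)
angle = 24.23 degrees

24.23


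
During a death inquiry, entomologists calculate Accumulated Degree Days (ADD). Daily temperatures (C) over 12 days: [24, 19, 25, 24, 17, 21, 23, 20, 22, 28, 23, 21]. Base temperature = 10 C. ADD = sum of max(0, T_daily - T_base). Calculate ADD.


Computing ADD day by day:
Day 1: max(0, 24 - 10) = 14
Day 2: max(0, 19 - 10) = 9
Day 3: max(0, 25 - 10) = 15
Day 4: max(0, 24 - 10) = 14
Day 5: max(0, 17 - 10) = 7
Day 6: max(0, 21 - 10) = 11
Day 7: max(0, 23 - 10) = 13
Day 8: max(0, 20 - 10) = 10
Day 9: max(0, 22 - 10) = 12
Day 10: max(0, 28 - 10) = 18
Day 11: max(0, 23 - 10) = 13
Day 12: max(0, 21 - 10) = 11
Total ADD = 147

147


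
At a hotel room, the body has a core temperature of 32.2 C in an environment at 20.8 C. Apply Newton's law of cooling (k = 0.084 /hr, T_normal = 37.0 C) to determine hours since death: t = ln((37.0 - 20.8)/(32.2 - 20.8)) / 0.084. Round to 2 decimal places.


Using Newton's law of cooling:
t = ln((T_normal - T_ambient) / (T_body - T_ambient)) / k
T_normal - T_ambient = 16.2
T_body - T_ambient = 11.4
Ratio = 1.421053
ln(ratio) = 0.351398
t = 0.351398 / 0.084 = 4.18 hours

4.18


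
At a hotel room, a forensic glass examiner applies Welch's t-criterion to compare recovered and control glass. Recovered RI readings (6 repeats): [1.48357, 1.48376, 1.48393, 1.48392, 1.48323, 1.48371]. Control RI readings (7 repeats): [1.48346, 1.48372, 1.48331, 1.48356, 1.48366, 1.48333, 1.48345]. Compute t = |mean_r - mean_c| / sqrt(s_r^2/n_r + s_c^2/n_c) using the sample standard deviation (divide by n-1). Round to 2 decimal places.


Welch's t-criterion for glass RI comparison:
Recovered mean = sum / n_r = 8.90212 / 6 = 1.4836867
Control mean = sum / n_c = 10.38449 / 7 = 1.4834986
Recovered sample variance s_r^2 = 6.83467e-08
Control sample variance s_c^2 = 2.44476e-08
Welch SE (unpooled) = sqrt(s_r^2/n_r + s_c^2/n_c) = sqrt(1.13911e-08 + 3.49252e-09) = sqrt(1.48836e-08) = 0.000121998
|mean_r - mean_c| = 0.000188095
t = 0.000188095 / 0.000121998 = 1.54

1.54


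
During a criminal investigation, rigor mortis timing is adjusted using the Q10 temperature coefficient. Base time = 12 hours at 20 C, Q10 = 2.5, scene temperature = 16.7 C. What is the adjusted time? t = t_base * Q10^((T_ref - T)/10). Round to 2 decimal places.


Rigor mortis time adjustment:
Exponent = (T_ref - T_actual) / 10 = (20 - 16.7) / 10 = 0.33
Q10 factor = 2.5^0.33 = 1.35307
t_adjusted = 12 * 1.35307 = 16.24 hours

16.24


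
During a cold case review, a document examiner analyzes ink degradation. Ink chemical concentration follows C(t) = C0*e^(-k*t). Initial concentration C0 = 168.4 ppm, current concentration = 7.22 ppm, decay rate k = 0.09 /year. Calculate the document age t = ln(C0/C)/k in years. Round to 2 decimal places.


Document age estimation:
C0/C = 168.4 / 7.22 = 23.3241
ln(C0/C) = 3.149487
t = 3.149487 / 0.09 = 34.99 years

34.99


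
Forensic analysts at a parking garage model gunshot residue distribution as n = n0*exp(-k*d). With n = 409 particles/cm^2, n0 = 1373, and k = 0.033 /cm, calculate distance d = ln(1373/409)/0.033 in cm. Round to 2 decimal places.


GSR distance calculation:
n0/n = 1373 / 409 = 3.356968
ln(n0/n) = 1.211038
d = 1.211038 / 0.033 = 36.70 cm

36.70


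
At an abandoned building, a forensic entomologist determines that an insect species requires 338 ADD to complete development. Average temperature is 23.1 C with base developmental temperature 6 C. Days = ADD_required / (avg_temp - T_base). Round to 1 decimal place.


Insect development time:
Effective temperature = avg_temp - T_base = 23.1 - 6 = 17.1 C
Days = ADD / effective_temp = 338 / 17.1 = 19.8 days

19.8


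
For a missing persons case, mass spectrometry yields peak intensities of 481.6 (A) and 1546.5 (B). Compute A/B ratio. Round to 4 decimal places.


Spectral peak ratio:
Peak A = 481.6 counts
Peak B = 1546.5 counts
Ratio = 481.6 / 1546.5 = 0.3114

0.3114


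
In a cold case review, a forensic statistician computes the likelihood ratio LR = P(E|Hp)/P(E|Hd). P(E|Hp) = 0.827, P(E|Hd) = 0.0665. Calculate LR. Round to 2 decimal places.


Likelihood ratio calculation:
LR = P(E|Hp) / P(E|Hd)
LR = 0.827 / 0.0665
LR = 12.44

12.44


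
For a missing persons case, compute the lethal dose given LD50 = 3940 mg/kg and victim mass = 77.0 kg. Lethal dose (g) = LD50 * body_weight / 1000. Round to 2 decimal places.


Lethal dose calculation:
Lethal dose = LD50 * body_weight / 1000
= 3940 * 77.0 / 1000
= 303380 / 1000
= 303.38 g

303.38


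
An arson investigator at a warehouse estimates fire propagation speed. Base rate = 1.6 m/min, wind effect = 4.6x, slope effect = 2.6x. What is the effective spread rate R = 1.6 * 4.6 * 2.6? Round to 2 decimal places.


Fire spread rate calculation:
R = R0 * wind_factor * slope_factor
= 1.6 * 4.6 * 2.6
= 7.36 * 2.6
= 19.14 m/min

19.14


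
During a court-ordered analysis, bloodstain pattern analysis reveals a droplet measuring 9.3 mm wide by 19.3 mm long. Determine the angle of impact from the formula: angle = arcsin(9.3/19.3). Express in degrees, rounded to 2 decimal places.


Blood spatter impact angle calculation:
width / length = 9.3 / 19.3 = 0.481865
angle = arcsin(0.481865)
angle = 28.81 degrees

28.81


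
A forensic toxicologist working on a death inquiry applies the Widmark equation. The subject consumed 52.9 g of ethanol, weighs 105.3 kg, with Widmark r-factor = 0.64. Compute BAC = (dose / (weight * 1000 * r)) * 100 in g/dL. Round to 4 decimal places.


Applying the Widmark formula:
BAC = (dose_g / (body_wt * 1000 * r)) * 100
Denominator = 105.3 * 1000 * 0.64 = 67392
BAC = (52.9 / 67392) * 100
BAC = 0.0785 g/dL

0.0785


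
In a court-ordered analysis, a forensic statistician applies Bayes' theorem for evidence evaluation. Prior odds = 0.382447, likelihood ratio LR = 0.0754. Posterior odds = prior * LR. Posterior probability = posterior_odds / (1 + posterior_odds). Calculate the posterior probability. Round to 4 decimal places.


Bayesian evidence evaluation:
Posterior odds = prior_odds * LR = 0.382447 * 0.0754 = 0.0288365
Posterior probability = posterior_odds / (1 + posterior_odds)
= 0.0288365 / (1 + 0.0288365)
= 0.0288365 / 1.0288365
= 0.0280

0.0280


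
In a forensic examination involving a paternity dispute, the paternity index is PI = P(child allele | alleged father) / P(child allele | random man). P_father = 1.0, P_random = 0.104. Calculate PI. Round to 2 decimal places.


Paternity Index calculation:
PI = P(allele|father) / P(allele|random)
PI = 1.0 / 0.104
PI = 9.62

9.62


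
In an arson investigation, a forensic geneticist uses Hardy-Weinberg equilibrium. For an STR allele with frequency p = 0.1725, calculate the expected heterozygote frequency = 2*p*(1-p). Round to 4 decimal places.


Hardy-Weinberg heterozygote frequency:
q = 1 - p = 1 - 0.1725 = 0.8275
2pq = 2 * 0.1725 * 0.8275 = 0.2855

0.2855


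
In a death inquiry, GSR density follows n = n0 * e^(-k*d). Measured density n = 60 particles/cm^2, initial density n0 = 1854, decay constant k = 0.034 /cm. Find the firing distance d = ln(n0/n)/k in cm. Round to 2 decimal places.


GSR distance calculation:
n0/n = 1854 / 60 = 30.9
ln(n0/n) = 3.430756
d = 3.430756 / 0.034 = 100.90 cm

100.90


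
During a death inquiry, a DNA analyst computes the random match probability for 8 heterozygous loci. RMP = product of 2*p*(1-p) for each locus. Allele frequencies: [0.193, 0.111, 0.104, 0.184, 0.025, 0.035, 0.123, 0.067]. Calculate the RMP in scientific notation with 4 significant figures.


Computing RMP for 8 loci:
Locus 1: 2 * 0.193 * 0.807 = 0.311502
Locus 2: 2 * 0.111 * 0.889 = 0.197358
Locus 3: 2 * 0.104 * 0.896 = 0.186368
Locus 4: 2 * 0.184 * 0.816 = 0.300288
Locus 5: 2 * 0.025 * 0.975 = 0.04875
Locus 6: 2 * 0.035 * 0.965 = 0.06755
Locus 7: 2 * 0.123 * 0.877 = 0.215742
Locus 8: 2 * 0.067 * 0.933 = 0.125022
RMP = 3.056e-07

3.056e-07


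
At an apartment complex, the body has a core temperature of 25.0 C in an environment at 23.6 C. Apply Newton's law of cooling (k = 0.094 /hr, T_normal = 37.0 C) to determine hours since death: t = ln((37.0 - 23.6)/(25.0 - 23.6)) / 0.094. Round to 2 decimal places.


Using Newton's law of cooling:
t = ln((T_normal - T_ambient) / (T_body - T_ambient)) / k
T_normal - T_ambient = 13.4
T_body - T_ambient = 1.4
Ratio = 9.571429
ln(ratio) = 2.258783
t = 2.258783 / 0.094 = 24.03 hours

24.03


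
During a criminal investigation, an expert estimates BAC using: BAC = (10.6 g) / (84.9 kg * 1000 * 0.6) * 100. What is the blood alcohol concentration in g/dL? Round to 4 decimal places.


Applying the Widmark formula:
BAC = (dose_g / (body_wt * 1000 * r)) * 100
Denominator = 84.9 * 1000 * 0.6 = 50940
BAC = (10.6 / 50940) * 100
BAC = 0.0208 g/dL

0.0208


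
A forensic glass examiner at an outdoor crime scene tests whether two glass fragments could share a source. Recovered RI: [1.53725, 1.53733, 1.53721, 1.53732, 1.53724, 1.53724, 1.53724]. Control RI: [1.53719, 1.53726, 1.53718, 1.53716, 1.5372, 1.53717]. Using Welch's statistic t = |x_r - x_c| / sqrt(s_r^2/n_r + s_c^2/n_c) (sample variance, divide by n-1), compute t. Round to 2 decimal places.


Welch's t-criterion for glass RI comparison:
Recovered mean = sum / n_r = 10.76083 / 7 = 1.5372614
Control mean = sum / n_c = 9.22316 / 6 = 1.5371933
Recovered sample variance s_r^2 = 2.04762e-09
Control sample variance s_c^2 = 1.26667e-09
Welch SE (unpooled) = sqrt(s_r^2/n_r + s_c^2/n_c) = sqrt(2.92517e-10 + 2.11111e-10) = sqrt(5.03628e-10) = 2.24417e-05
|mean_r - mean_c| = 6.80952e-05
t = 6.80952e-05 / 2.24417e-05 = 3.03

3.03


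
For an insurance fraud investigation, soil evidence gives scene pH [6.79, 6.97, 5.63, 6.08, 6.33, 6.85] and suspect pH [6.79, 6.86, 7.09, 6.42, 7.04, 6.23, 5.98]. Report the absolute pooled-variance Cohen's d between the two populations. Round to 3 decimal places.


Pooled-variance Cohen's d for soil pH comparison:
Scene mean = 38.65 / 6 = 6.441667
Suspect mean = 46.41 / 7 = 6.63
Scene sample variance s_s^2 = 0.273857
Suspect sample variance s_c^2 = 0.1808
Pooled variance = ((n_s-1)*s_s^2 + (n_c-1)*s_c^2) / (n_s + n_c - 2) = 0.223098
Pooled SD = sqrt(0.223098) = 0.472333
Mean difference = -0.188333
|d| = |-0.188333| / 0.472333 = 0.399

0.399


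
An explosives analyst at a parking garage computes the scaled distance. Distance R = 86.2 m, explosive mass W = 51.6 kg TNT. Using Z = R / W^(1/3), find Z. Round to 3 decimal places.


Scaled distance calculation:
W^(1/3) = 51.6^(1/3) = 3.722916
Z = R / W^(1/3) = 86.2 / 3.722916
Z = 23.154 m/kg^(1/3)

23.154


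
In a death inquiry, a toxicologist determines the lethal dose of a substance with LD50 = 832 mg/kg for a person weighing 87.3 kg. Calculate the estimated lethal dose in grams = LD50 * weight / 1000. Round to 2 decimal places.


Lethal dose calculation:
Lethal dose = LD50 * body_weight / 1000
= 832 * 87.3 / 1000
= 72633.6 / 1000
= 72.63 g

72.63


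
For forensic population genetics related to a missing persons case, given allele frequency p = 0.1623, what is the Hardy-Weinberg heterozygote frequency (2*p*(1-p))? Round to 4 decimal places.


Hardy-Weinberg heterozygote frequency:
q = 1 - p = 1 - 0.1623 = 0.8377
2pq = 2 * 0.1623 * 0.8377 = 0.2719

0.2719


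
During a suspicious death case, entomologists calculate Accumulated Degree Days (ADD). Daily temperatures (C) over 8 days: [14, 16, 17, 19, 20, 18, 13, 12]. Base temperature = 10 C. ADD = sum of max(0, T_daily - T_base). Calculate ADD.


Computing ADD day by day:
Day 1: max(0, 14 - 10) = 4
Day 2: max(0, 16 - 10) = 6
Day 3: max(0, 17 - 10) = 7
Day 4: max(0, 19 - 10) = 9
Day 5: max(0, 20 - 10) = 10
Day 6: max(0, 18 - 10) = 8
Day 7: max(0, 13 - 10) = 3
Day 8: max(0, 12 - 10) = 2
Total ADD = 49

49


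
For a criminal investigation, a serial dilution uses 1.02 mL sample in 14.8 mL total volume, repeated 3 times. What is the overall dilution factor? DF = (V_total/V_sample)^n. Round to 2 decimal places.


Dilution factor calculation:
Single dilution = V_total / V_sample = 14.8 / 1.02 ≈ 14.509804
Number of dilutions = 3
Total DF = (14.8 / 1.02)^3 (full precision, rounded at the end) = 3054.81

3054.81


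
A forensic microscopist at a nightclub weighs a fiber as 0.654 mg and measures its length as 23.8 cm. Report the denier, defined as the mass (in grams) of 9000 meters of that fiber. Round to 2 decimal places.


Denier calculation:
Mass in grams = 0.654 mg / 1000 = 0.000654 g
Length in meters = 23.8 cm / 100 = 0.238 m
Linear density = mass / length = 0.000654 / 0.238 = 0.0027479 g/m
Denier = (g/m) * 9000 = 0.0027479 * 9000 = 24.73

24.73


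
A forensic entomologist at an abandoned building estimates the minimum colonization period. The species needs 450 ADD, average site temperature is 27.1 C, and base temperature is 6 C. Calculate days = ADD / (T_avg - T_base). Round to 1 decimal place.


Insect development time:
Effective temperature = avg_temp - T_base = 27.1 - 6 = 21.1 C
Days = ADD / effective_temp = 450 / 21.1 = 21.3 days

21.3


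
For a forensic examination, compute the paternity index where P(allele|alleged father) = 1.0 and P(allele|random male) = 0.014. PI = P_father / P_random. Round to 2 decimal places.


Paternity Index calculation:
PI = P(allele|father) / P(allele|random)
PI = 1.0 / 0.014
PI = 71.43

71.43


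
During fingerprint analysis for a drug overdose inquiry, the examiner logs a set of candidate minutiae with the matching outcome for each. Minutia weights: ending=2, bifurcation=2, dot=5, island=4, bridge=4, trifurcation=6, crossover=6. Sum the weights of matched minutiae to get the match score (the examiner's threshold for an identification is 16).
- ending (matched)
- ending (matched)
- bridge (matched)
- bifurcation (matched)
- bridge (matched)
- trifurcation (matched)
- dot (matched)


Weighted minutiae match score:
  ending: matched, +2 (running total 2)
  ending: matched, +2 (running total 4)
  bridge: matched, +4 (running total 8)
  bifurcation: matched, +2 (running total 10)
  bridge: matched, +4 (running total 14)
  trifurcation: matched, +6 (running total 20)
  dot: matched, +5 (running total 25)
Total score = 25
Threshold = 16; verdict = identification

25


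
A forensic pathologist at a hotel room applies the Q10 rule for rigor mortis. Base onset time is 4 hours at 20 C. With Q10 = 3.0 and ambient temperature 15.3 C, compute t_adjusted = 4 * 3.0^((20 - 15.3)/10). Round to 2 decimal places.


Rigor mortis time adjustment:
Exponent = (T_ref - T_actual) / 10 = (20 - 15.3) / 10 = 0.47
Q10 factor = 3.0^0.47 = 1.6759
t_adjusted = 4 * 1.6759 = 6.70 hours

6.70


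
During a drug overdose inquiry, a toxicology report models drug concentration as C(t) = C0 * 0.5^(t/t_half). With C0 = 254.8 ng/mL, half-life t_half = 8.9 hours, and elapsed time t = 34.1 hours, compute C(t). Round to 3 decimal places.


Drug concentration decay:
Number of half-lives = t / t_half = 34.1 / 8.9 = 3.831461
Decay factor = 0.5^3.831461 = 0.07024498
C(t) = 254.8 * 0.07024498 = 17.898 ng/mL

17.898


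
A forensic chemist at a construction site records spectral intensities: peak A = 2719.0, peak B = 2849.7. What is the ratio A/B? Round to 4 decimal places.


Spectral peak ratio:
Peak A = 2719.0 counts
Peak B = 2849.7 counts
Ratio = 2719.0 / 2849.7 = 0.9541

0.9541


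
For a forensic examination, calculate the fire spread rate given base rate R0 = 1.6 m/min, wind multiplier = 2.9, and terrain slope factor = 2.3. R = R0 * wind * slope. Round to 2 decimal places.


Fire spread rate calculation:
R = R0 * wind_factor * slope_factor
= 1.6 * 2.9 * 2.3
= 4.64 * 2.3
= 10.67 m/min

10.67


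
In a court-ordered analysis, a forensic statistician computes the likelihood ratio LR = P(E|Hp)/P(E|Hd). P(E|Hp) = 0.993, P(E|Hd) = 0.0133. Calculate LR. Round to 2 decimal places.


Likelihood ratio calculation:
LR = P(E|Hp) / P(E|Hd)
LR = 0.993 / 0.0133
LR = 74.66

74.66


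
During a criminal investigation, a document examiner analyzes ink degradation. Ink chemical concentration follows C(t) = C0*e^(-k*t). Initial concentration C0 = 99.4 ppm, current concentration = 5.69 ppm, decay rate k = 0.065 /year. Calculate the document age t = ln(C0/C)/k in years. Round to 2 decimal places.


Document age estimation:
C0/C = 99.4 / 5.69 = 17.469244
ln(C0/C) = 2.860442
t = 2.860442 / 0.065 = 44.01 years

44.01


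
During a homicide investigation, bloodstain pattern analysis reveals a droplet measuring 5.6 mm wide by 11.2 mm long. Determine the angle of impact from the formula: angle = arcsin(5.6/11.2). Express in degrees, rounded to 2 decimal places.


Blood spatter impact angle calculation:
width / length = 5.6 / 11.2 = 0.5
angle = arcsin(0.5)
angle = 30.00 degrees

30.00


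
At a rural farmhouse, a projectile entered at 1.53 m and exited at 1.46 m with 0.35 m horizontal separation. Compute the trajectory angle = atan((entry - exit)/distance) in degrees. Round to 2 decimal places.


Bullet trajectory angle:
Height difference = 1.53 - 1.46 = 0.07 m
angle = atan(0.07 / 0.35)
angle = atan(0.2)
angle = 11.31 degrees

11.31


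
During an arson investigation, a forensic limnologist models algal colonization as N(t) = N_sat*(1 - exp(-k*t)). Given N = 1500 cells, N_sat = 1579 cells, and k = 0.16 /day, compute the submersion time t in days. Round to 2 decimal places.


PMSI from diatom colonization curve:
N / N_sat = 1500 / 1579 = 0.949968
1 - N/N_sat = 0.050032
ln(1 - N/N_sat) = -2.995092
t = -ln(1 - N/N_sat) / k = -(-2.995092) / 0.16 = 18.72 days

18.72


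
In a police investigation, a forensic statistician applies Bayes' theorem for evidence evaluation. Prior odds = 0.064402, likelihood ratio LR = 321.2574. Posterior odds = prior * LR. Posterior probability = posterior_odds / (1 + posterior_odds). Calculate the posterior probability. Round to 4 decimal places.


Bayesian evidence evaluation:
Posterior odds = prior_odds * LR = 0.064402 * 321.2574 = 20.68962
Posterior probability = posterior_odds / (1 + posterior_odds)
= 20.68962 / (1 + 20.68962)
= 20.68962 / 21.68962
= 0.9539

0.9539


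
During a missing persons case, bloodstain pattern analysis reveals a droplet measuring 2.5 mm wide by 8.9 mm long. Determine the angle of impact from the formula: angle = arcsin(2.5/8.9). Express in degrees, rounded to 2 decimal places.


Blood spatter impact angle calculation:
width / length = 2.5 / 8.9 = 0.280899
angle = arcsin(0.280899)
angle = 16.31 degrees

16.31


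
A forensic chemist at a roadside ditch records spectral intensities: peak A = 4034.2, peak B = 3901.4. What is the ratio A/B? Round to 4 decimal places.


Spectral peak ratio:
Peak A = 4034.2 counts
Peak B = 3901.4 counts
Ratio = 4034.2 / 3901.4 = 1.0340

1.0340


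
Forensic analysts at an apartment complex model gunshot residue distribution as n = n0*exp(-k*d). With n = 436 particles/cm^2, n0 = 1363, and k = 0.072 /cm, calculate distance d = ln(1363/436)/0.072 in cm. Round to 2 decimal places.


GSR distance calculation:
n0/n = 1363 / 436 = 3.126147
ln(n0/n) = 1.139801
d = 1.139801 / 0.072 = 15.83 cm

15.83


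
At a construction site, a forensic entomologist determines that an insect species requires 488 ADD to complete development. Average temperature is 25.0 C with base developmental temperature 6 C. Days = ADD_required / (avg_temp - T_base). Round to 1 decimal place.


Insect development time:
Effective temperature = avg_temp - T_base = 25.0 - 6 = 19.0 C
Days = ADD / effective_temp = 488 / 19.0 = 25.7 days

25.7


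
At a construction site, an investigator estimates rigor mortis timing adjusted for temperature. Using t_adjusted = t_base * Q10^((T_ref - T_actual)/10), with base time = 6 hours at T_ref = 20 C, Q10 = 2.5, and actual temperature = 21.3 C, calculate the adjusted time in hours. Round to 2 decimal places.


Rigor mortis time adjustment:
Exponent = (T_ref - T_actual) / 10 = (20 - 21.3) / 10 = -0.13
Q10 factor = 2.5^-0.13 = 0.8877
t_adjusted = 6 * 0.8877 = 5.33 hours

5.33


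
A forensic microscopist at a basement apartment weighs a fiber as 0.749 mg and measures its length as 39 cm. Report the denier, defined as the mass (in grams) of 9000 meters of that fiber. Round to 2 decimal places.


Denier calculation:
Mass in grams = 0.749 mg / 1000 = 0.000749 g
Length in meters = 39 cm / 100 = 0.39 m
Linear density = mass / length = 0.000749 / 0.39 = 0.00192051 g/m
Denier = (g/m) * 9000 = 0.00192051 * 9000 = 17.28

17.28


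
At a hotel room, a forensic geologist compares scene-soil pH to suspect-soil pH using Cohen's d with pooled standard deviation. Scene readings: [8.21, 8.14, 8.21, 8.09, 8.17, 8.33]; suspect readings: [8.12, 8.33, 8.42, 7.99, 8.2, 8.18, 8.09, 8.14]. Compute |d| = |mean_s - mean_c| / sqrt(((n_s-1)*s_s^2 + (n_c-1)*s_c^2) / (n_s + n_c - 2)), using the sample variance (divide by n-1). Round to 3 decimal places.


Pooled-variance Cohen's d for soil pH comparison:
Scene mean = 49.15 / 6 = 8.191667
Suspect mean = 65.47 / 8 = 8.18375
Scene sample variance s_s^2 = 0.006657
Suspect sample variance s_c^2 = 0.018541
Pooled variance = ((n_s-1)*s_s^2 + (n_c-1)*s_c^2) / (n_s + n_c - 2) = 0.013589
Pooled SD = sqrt(0.013589) = 0.116572
Mean difference = 0.007917
|d| = |0.007917| / 0.116572 = 0.068

0.068


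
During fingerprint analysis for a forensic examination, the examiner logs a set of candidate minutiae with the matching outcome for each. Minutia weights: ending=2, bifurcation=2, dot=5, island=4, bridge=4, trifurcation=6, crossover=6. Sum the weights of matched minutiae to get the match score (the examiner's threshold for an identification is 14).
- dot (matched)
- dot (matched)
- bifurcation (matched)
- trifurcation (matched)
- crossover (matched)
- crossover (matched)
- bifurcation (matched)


Weighted minutiae match score:
  dot: matched, +5 (running total 5)
  dot: matched, +5 (running total 10)
  bifurcation: matched, +2 (running total 12)
  trifurcation: matched, +6 (running total 18)
  crossover: matched, +6 (running total 24)
  crossover: matched, +6 (running total 30)
  bifurcation: matched, +2 (running total 32)
Total score = 32
Threshold = 14; verdict = identification

32


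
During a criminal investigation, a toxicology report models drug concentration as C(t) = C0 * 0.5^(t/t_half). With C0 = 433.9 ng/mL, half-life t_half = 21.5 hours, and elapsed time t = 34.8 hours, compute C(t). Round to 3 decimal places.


Drug concentration decay:
Number of half-lives = t / t_half = 34.8 / 21.5 = 1.618605
Decay factor = 0.5^1.618605 = 0.3256502
C(t) = 433.9 * 0.3256502 = 141.300 ng/mL

141.300


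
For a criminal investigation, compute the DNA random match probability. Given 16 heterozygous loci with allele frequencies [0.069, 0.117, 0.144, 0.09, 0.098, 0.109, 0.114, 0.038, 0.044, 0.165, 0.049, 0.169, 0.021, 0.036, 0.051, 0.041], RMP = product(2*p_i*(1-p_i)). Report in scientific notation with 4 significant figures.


Computing RMP for 16 loci:
Locus 1: 2 * 0.069 * 0.931 = 0.128478
Locus 2: 2 * 0.117 * 0.883 = 0.206622
Locus 3: 2 * 0.144 * 0.856 = 0.246528
Locus 4: 2 * 0.09 * 0.91 = 0.1638
Locus 5: 2 * 0.098 * 0.902 = 0.176792
Locus 6: 2 * 0.109 * 0.891 = 0.194238
Locus 7: 2 * 0.114 * 0.886 = 0.202008
Locus 8: 2 * 0.038 * 0.962 = 0.073112
Locus 9: 2 * 0.044 * 0.956 = 0.084128
Locus 10: 2 * 0.165 * 0.835 = 0.27555
Locus 11: 2 * 0.049 * 0.951 = 0.093198
Locus 12: 2 * 0.169 * 0.831 = 0.280878
Locus 13: 2 * 0.021 * 0.979 = 0.041118
Locus 14: 2 * 0.036 * 0.964 = 0.069408
Locus 15: 2 * 0.051 * 0.949 = 0.096798
Locus 16: 2 * 0.041 * 0.959 = 0.078638
RMP = 7.167e-15

7.167e-15


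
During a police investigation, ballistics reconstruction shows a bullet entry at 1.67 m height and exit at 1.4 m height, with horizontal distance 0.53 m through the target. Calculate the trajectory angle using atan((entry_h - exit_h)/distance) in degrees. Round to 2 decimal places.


Bullet trajectory angle:
Height difference = 1.67 - 1.4 = 0.27 m
angle = atan(0.27 / 0.53)
angle = atan(0.509434)
angle = 27.00 degrees

27.00


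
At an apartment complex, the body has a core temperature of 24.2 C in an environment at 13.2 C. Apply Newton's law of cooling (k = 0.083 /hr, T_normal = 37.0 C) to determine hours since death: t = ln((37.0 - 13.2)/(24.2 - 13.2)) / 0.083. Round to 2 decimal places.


Using Newton's law of cooling:
t = ln((T_normal - T_ambient) / (T_body - T_ambient)) / k
T_normal - T_ambient = 23.8
T_body - T_ambient = 11.0
Ratio = 2.163636
ln(ratio) = 0.77179
t = 0.77179 / 0.083 = 9.30 hours

9.30


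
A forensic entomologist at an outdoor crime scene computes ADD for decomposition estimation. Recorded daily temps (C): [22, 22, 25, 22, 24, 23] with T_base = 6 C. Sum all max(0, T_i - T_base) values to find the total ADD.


Computing ADD day by day:
Day 1: max(0, 22 - 6) = 16
Day 2: max(0, 22 - 6) = 16
Day 3: max(0, 25 - 6) = 19
Day 4: max(0, 22 - 6) = 16
Day 5: max(0, 24 - 6) = 18
Day 6: max(0, 23 - 6) = 17
Total ADD = 102

102


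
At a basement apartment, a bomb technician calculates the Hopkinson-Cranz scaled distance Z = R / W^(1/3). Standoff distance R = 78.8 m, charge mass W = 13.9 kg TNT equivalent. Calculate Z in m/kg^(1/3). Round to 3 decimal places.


Scaled distance calculation:
W^(1/3) = 13.9^(1/3) = 2.40439
Z = R / W^(1/3) = 78.8 / 2.40439
Z = 32.773 m/kg^(1/3)

32.773
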